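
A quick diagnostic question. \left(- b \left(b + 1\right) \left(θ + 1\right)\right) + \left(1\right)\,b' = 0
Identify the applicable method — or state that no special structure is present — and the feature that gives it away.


Diagnosis: separation of variables — separating collects all b-dependence with the derivative and leaves all θ-dependence opposite: variables separate. This doubles as a Bernoulli equation in the unknown as written; dividing and integrating works on it directly.


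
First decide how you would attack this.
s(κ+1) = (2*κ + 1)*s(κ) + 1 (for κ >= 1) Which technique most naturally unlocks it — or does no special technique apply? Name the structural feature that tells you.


Verdict: a summation factor — it is first-order linear but the coefficient 2*κ + 1 depends on the index, so multiply through by a summation factor to telescope it.


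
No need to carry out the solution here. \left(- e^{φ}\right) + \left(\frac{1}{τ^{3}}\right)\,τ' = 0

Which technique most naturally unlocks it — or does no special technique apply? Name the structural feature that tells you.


Best approach: separation of variables — all dependence on the two variables factors apart, the defining separable shape. The equation is exact as it stands too — a potential function exists — though separation reads the split structure directly.


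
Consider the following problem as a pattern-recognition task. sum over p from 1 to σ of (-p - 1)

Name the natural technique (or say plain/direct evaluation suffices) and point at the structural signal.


Diagnosis: no special technique — the sum is polynomial through and through; closed forms for each power of p finish it directly.


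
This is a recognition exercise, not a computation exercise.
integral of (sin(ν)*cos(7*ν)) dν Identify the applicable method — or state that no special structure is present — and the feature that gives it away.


Best approach: a trigonometric identity — cross-frequency products like sin(ν)*cos(7*ν) are the textbook product-to-sum case — the identity converts them to directly integrable sinusoids.


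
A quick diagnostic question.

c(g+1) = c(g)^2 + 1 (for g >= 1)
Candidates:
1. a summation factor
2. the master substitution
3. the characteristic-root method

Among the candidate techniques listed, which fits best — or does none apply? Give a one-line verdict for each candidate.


Diagnosis: no special technique — the map from one term to the next is curved, not linear, so linear closed-form machinery does not attach.
- a summation factor: no summation factor applies — the rule is not linear in the sequence values.
- the master substitution — there is no divide-the-index recursive argument.
- the characteristic-root method: nonlinearity rules out exponential-mode superposition from the start.


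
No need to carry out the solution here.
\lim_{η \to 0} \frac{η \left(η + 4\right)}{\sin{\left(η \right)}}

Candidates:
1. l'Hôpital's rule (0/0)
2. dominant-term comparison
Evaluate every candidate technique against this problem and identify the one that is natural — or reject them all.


Method: l'Hôpital's rule (0/0) — plug in 0: top and bottom both hit zero, so differentiate each and retry. A local series expansion at the point resolves it as well; the rule is the packaged version of that step.
- l'Hôpital's rule (0/0): yes, a natural case for it.
- dominant-term comparison: this limit is not decided by comparing polynomial growth at infinity.


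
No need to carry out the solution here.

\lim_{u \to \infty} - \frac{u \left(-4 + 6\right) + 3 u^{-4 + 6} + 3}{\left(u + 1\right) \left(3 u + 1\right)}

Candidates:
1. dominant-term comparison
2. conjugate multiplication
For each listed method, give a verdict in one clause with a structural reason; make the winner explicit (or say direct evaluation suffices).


Technique: dominant-term comparison — as u grows, only the highest-degree terms matter — compare leading terms and read the limit off.
- dominant-term comparison — yes, a natural case for it.
- conjugate multiplication: there is no infinity-minus-infinity radical difference to rationalize.


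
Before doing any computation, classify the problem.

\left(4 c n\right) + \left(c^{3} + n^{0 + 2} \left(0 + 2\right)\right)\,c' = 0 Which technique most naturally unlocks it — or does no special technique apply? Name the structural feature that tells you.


Method: the exact-equation method — equality of cross partials is the green light — assemble the potential function term by term.


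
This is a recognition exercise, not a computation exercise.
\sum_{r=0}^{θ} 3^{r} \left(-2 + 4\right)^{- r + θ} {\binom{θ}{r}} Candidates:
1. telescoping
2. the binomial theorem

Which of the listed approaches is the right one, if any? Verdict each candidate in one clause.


Diagnosis: the binomial theorem — binomial coefficients against complementary powers of 3 and (-2 + 4): recognize the binomial expansion and resum.
- telescoping: writing out consecutive terms as given produces no pairwise cancellation.
- the binomial theorem — a fit — the right tool for this form.


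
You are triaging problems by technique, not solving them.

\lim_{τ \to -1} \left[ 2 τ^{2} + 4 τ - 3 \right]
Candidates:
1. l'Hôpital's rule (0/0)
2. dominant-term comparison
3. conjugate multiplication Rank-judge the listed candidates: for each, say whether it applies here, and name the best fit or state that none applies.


Technique: no special technique — the expression is continuous at -1 — substitute and evaluate; no indeterminate form appears.
- l'Hôpital's rule (0/0): substituting the point gives a finite value outright — there is no indeterminate clash to repair.
- dominant-term comparison — no ranking of term growth rates resolves the limit here.
- conjugate multiplication — no difference of divergent radicals appears, so rationalizing has nothing to cancel.


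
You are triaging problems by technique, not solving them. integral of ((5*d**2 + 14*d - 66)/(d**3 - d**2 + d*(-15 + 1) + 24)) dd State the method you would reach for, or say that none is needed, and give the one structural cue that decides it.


Technique: partial fractions — a proper rational integrand over the factorable (d**3 - d**2 + d*(-15 + 1) + 24): partial fractions reduce it to elementary pieces.


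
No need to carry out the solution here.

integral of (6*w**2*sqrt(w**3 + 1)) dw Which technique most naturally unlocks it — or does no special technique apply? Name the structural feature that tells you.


Method: u-substitution — differentiating the inner expression w**3 + 1 produces the factor 6*w**2 up to a constant multiple, so substituting u = w**3 + 1 reduces everything to a one-variable integral in u.


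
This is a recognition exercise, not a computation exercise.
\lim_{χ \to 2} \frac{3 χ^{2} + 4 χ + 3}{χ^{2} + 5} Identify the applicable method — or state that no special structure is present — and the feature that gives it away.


Best approach: no special technique — the expression is continuous at the evaluation point — substitute directly; no indeterminate form appears.


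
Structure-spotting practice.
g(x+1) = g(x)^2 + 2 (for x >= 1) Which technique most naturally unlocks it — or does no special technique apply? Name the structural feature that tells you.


Diagnosis: no special technique — the unknown sequence enters the update nonlinearly, so no linear method fits the recurrence as written — direct iteration remains.


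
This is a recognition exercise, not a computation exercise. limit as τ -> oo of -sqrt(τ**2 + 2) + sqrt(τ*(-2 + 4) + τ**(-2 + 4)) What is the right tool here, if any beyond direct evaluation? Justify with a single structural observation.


Technique: conjugate multiplication — turning the difference into a conjugate-rationalized ratio makes the limit readable.


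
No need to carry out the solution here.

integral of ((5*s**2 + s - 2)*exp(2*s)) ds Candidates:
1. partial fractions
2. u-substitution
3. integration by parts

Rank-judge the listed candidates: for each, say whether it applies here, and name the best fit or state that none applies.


Technique: integration by parts — a polynomial factor 5*s**2 + s - 2 multiplies exp(2*s); differentiating 5*s**2 + s - 2 lowers its degree while exp(2*s) integrates cleanly, so parts wins.
- partial fractions — the expression is not a ratio of polynomials that decomposes further.
- u-substitution — no subexpression of the integrand serves as a whole-integral substitution inner — individual terms may offer their own, but none carries its derivative as a factor of the full integrand; a working change of variable would have to be constructed from outside the expression.
- integration by parts — applicable, and directly so.


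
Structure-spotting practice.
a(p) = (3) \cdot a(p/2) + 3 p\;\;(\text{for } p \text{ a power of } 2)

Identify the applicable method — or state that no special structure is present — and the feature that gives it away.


Diagnosis: the master substitution — the argument contracts 2-fold per step: reindex p exponentially and solve the linear recurrence in the new index.


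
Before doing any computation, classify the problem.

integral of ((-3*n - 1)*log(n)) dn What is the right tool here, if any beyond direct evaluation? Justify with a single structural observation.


Verdict: integration by parts — log(n) is the classic u in parts — its derivative is a plain reciprocal while -3*n - 1 absorbs the dv role.


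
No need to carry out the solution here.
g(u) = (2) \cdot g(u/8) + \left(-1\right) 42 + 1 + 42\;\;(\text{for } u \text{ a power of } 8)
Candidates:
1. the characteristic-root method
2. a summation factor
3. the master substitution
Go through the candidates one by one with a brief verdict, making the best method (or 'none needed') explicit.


Verdict: the master substitution — the argument shrinks by the factor 8, so measure the index on a logarithmic scale and the recursion becomes a shift.
- the characteristic-root method: the recursion divides its index rather than shifting it — outside the constant-shift family the root method covers.
- a summation factor — a divided-index call is outside the fixed-shift first-order family a summation factor normalizes.
- the master substitution — a fit — the right tool for this form.


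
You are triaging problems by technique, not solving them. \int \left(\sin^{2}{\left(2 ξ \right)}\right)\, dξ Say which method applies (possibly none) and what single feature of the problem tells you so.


Best approach: a trigonometric identity — reduce \sin^{2}{\left(2 ξ \right)} with the power-reduction formula and the integral becomes first-degree trigonometry.


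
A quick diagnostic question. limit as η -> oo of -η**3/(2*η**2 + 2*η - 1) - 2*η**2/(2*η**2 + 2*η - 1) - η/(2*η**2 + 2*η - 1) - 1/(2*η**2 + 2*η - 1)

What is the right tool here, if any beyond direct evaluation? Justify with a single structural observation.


Verdict: dominant-term comparison — at large η only the top-degree terms survive; compare the leading terms and the limit falls out. l'Hôpital's at-infinity variant applies to the expression viewed as a single quotient; the leading-term comparison is the direct route.


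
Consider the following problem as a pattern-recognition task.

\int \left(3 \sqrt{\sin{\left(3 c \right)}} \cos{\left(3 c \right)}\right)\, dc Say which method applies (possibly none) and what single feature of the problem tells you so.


Technique: u-substitution — read it as f(\sin{\left(3 c \right)}) times a constant multiple of d(\sin{\left(3 c \right)}): one substitution, u = \sin{\left(3 c \right)}, finishes it.


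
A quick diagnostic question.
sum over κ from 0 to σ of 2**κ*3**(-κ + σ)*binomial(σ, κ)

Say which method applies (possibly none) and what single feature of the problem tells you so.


Method: the binomial theorem — terms weighting binomial(σ, κ) against matched powers of 2 and 3 reassemble into (2 + 3)^σ by the binomial theorem.


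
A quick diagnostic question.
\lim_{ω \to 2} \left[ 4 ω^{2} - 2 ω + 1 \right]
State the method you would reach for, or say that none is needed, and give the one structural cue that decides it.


Verdict: no special technique — the expression is continuous at the evaluation point — substitute directly; no indeterminate form appears.


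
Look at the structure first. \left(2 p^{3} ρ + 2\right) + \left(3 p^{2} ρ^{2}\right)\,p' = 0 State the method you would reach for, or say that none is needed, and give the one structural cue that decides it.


Technique: the exact-equation method — the cross partial derivatives of 2 p^{3} ρ + 2 and 3 p^{2} ρ^{2} agree, so the left side is the total differential of one potential in ρ and p.


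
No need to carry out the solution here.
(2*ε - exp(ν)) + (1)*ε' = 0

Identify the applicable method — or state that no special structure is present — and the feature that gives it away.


Technique: a linear integrating factor — first power of ε, nonzero forcing: the integrating-factor recipe applies verbatim with p = 2.


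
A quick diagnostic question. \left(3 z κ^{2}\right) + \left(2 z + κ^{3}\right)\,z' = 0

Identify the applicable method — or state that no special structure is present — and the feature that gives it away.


Method: the exact-equation method — check exactness first: here it holds (3 z κ^{2}, 2 z + κ^{3} have matching cross partials), so no integrating factor is needed.


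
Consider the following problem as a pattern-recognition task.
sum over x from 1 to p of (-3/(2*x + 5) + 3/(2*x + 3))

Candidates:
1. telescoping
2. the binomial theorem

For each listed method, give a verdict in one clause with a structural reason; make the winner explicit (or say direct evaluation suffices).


Best approach: telescoping — a difference of consecutive values of one function (3/(2*x + 3) at one index and the next) — telescoping by construction.
- telescoping — yes — fits the structure here.
- the binomial theorem: the terms lack the binomial-coefficient-weighted complementary-power pattern of an expansion.


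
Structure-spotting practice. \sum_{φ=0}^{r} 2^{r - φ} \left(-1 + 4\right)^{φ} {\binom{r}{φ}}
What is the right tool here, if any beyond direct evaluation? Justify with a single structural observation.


Method: the binomial theorem — terms weighting {\binom{r}{φ}} against matched powers of (-1 + 4) and 2 reassemble into ((-1 + 4) + 2)^r by the binomial theorem.


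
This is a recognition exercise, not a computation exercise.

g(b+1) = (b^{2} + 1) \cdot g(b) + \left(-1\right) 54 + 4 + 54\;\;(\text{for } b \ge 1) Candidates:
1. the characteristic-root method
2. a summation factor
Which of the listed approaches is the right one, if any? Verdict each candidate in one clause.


Diagnosis: a summation factor — with the index-dependent coefficient b^{2} + 1, dividing by the cumulative product turns the left side into a pure difference.
- the characteristic-root method: the coefficients change with the index, which the root method cannot absorb.
- a summation factor: yes, a natural case for it.


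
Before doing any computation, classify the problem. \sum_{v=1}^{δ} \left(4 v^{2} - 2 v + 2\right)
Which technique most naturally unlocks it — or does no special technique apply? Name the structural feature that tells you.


Method: no special technique — the summand is a plain polynomial in v (expanding first if it arrives factored); standard power-sum formulas evaluate it term by term.


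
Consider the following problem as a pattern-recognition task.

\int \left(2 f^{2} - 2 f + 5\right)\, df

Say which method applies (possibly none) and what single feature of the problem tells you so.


Verdict: no special technique — every term is a constant multiple of a power of f; term-wise power-rule integration needs no preliminary transformation.


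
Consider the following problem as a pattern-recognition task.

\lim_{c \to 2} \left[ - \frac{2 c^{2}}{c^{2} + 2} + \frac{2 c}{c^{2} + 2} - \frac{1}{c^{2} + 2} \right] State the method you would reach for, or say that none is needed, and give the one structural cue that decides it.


Best approach: no special technique — the function is continuous at 2; evaluation is itself the limit, no machinery required.


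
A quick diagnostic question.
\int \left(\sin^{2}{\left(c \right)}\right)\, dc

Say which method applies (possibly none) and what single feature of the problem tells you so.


Method: a trigonometric identity — the exponent on \sin^{2}{\left(c \right)} is even — the power-reduction identity is the standard preprocessing step.


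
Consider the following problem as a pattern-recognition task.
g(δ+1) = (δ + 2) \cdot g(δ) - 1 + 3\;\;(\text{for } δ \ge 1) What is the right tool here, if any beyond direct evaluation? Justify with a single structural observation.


Verdict: a summation factor — first-order linear but the coefficient δ + 2 moves with the index — divide by the cumulative product and telescope.


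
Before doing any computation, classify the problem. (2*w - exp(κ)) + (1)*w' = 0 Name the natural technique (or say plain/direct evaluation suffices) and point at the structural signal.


Verdict: a linear integrating factor — w appears only to the first power with coefficient 2 — the classic integrating-factor setup.


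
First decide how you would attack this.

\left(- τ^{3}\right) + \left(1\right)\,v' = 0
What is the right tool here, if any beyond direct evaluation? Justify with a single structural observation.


Verdict: no special technique — solved for the derivative, no v appears — this is antidifferentiation in τ wearing ODE clothing.


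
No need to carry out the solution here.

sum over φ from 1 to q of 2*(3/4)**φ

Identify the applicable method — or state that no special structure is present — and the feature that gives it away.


Verdict: the geometric series formula — consecutive terms stand in a fixed index-free ratio — the geometric sum formula closes it.


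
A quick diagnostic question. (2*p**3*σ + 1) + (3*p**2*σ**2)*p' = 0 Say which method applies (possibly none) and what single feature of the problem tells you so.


Technique: the exact-equation method — d/dp of 2*p**3*σ + 1 equals d/dσ of 3*p**2*σ**2: the form is a total differential of one potential — integrate it exactly.


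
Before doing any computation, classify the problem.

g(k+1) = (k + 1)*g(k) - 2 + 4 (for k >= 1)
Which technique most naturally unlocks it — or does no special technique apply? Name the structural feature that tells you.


Technique: a summation factor — it is first-order linear but the coefficient k + 1 depends on the index, so multiply through by a summation factor to telescope it.


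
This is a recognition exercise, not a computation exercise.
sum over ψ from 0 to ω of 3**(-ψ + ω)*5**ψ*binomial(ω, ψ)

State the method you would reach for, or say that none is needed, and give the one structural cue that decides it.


Verdict: the binomial theorem — the summand is term ψ of a binomial expansion in 5 and 3; the whole sum is a single power.


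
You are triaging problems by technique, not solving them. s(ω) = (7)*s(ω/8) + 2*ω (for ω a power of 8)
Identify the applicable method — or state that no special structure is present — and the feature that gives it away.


Best approach: the master substitution — the index is divided (ω/8), not shifted — substitute ω = 8^m to straighten it into a shift recurrence.


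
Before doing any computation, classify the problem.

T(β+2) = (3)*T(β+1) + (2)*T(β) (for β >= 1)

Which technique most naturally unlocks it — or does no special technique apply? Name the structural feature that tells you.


Method: the characteristic-root method — no index-dependence in the weights and nothing inhomogeneous: classic characteristic-equation setup.


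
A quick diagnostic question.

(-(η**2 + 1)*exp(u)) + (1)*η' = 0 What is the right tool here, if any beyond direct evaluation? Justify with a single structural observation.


Diagnosis: separation of variables — the derivative equals a pure function of u (namely exp(u)) times a pure function of η (namely η**2 + 1); divide and integrate each side.


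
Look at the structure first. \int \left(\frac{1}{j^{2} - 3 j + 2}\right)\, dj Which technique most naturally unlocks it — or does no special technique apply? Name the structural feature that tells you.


Technique: partial fractions — a proper rational integrand over the factorable j^{2} - 3 j + 2: partial fractions reduce it to elementary pieces.


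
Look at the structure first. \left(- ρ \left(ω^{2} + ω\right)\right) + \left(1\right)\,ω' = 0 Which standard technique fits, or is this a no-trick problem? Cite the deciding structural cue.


Verdict: separation of variables — solved for the derivative, the right side splits multiplicatively into a function of each variable alone — divide and integrate each side. A Bernoulli rewrite would carry it as the equation stands — separating the variables needs no rearrangement either.


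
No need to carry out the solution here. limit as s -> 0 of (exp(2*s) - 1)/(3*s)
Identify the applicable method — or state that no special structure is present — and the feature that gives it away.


Best approach: l'Hôpital's rule (0/0) — plug in 0: top and bottom both hit zero, so differentiate each and retry. The standard small-argument limits would also carry it; the rule is the systematic route.


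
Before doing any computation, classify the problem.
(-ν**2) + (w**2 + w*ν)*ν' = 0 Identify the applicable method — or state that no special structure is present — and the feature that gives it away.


Method: the homogeneous substitution — solved for the derivative, the right side is unchanged under scaling w and ν together — it depends only on the ratio ν/w, so substitute a single ratio variable. Suitably rearranged — at times with the variables' roles exchanged — this doubles as a Bernoulli equation; the homogeneous reading needs no such setup.


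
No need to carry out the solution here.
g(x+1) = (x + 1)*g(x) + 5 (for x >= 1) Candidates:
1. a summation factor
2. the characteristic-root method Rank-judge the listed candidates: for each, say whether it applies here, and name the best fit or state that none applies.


Method: a summation factor — an index-dependent multiplier x + 1 rules out characteristic roots; a summation factor converts it to a pure difference.
- a summation factor: a fit — the right tool for this form.
- the characteristic-root method — an index-dependent weight blocks the pure exponential ansatz.


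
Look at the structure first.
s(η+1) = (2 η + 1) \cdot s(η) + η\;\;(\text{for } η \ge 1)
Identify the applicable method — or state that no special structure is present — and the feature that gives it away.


Verdict: a summation factor — first-order, linear, moving coefficient 2 η + 1: the discrete analogue of an integrating factor handles it.


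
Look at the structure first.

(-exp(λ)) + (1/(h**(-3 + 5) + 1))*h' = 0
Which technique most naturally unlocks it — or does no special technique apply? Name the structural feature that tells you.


Technique: separation of variables — solved for the derivative, the right side splits multiplicatively into a function of each variable alone — divide and integrate each side. The cross-partial test also passes here (vacuously, each side single-variable); the potential-function route would work, separation is simply more immediate.


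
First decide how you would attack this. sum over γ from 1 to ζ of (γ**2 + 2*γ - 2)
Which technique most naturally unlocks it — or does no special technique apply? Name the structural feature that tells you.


Diagnosis: no special technique — nothing telescopes and nothing is geometric; polynomial terms in γ sum term by term.


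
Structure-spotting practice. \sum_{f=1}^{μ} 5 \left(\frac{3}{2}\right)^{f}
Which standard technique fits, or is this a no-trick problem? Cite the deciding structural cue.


Verdict: the geometric series formula — each summand is the previous one scaled by \frac{3}{2}; that constant multiplier is itself the geometric structure.


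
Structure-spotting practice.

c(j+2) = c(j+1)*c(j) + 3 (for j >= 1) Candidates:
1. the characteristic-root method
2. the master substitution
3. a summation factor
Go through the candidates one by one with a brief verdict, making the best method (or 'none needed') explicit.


Best approach: no special technique — the unknown enters the rule nonlinearly, not as a weighted sum — no linear method is even well-posed.
- the characteristic-root method: nonlinearity rules out exponential-mode superposition from the start.
- the master substitution: the recursive argument is a shift of the index, not a fixed fraction of it.
- a summation factor — the recursion is nonlinear — outside the first-order linear family a summation factor addresses.


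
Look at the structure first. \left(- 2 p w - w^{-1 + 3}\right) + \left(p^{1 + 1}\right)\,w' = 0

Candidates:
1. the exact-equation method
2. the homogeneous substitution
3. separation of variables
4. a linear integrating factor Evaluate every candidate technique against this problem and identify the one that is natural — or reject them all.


Technique: the homogeneous substitution — scaling p and w together leaves the slope fixed — it depends only on w/p, so substitute the ratio. A Bernoulli substitution is a fair alternative on this equation directly; the homogeneous reading takes it as given.
- the exact-equation method — no potential function has this form as its differential, as written.
- the homogeneous substitution — yes, a natural case for it.
- separation of variables: the two dependences are entangled, not a clean product of one-variable pieces.
- a linear integrating factor — the unknown enters nonlinearly (through a power, a denominator, or a transcendental function), which the linear integrating-factor recipe cannot absorb as-is — any repair would come from a preliminary substitution, not the factor.


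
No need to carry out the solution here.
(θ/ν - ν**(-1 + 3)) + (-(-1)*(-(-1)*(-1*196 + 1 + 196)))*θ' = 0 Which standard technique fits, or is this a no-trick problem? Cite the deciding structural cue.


Diagnosis: a linear integrating factor — the unknown enters only to the first power against a nonzero forcing term — the integrating-factor template applies directly.


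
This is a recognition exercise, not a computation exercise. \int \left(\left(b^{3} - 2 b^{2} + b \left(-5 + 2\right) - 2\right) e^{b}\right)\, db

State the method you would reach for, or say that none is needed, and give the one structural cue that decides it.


Technique: integration by parts — (b^{3} - 2 b^{2} + b \left(-5 + 2\right) - 2) dies after finitely many derivatives while e^{b} cycles under integration — the tabular/parts setup.


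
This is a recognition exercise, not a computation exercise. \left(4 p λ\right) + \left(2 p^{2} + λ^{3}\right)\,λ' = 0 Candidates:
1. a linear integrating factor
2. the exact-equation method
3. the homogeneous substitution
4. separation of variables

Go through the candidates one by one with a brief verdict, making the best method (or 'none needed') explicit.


Technique: the exact-equation method — the cross partial derivatives of 4 p λ and 2 p^{2} + λ^{3} agree, so the left side is the total differential of one potential in p and λ.
- a linear integrating factor: a nonlinear term in the unknown puts this outside the integrating-factor template.
- the exact-equation method: yes, a natural case for it.
- the homogeneous substitution: the ratio substitution does not collapse this equation.
- separation of variables — no algebra isolates the independent variable on one side and the unknown on the other.


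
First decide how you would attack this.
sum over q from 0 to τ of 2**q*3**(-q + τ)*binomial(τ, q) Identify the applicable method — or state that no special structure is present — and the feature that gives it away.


Method: the binomial theorem — binomial coefficients against complementary powers of 2 and 3: recognize the binomial expansion and resum.


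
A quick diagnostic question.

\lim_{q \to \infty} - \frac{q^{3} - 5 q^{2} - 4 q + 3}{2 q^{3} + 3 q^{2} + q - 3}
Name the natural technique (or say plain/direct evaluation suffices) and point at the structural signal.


Technique: dominant-term comparison — divide through by the highest power of q; every lower-order term dies and the dominant terms decide the limit. Viewed as a single quotient this is an ∞/∞ form — an at-infinity application of l'Hôpital's rule would also resolve it; comparing leading growth reads the answer without differentiating.


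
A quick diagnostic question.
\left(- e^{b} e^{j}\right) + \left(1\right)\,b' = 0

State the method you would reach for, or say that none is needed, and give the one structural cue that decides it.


Best approach: separation of variables — one side of the product carries the independent variable, the other the unknown — the textbook separation shape.


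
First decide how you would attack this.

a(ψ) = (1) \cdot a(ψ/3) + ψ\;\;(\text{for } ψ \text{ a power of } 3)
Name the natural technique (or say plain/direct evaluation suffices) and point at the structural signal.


Technique: the master substitution — the argument contracts 3-fold per step: reindex ψ exponentially and solve the linear recurrence in the new index.


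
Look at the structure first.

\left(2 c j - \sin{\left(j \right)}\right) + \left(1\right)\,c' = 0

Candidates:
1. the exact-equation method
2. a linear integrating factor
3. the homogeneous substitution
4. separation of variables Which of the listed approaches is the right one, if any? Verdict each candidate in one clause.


Verdict: a linear integrating factor — the unknown enters only to the first power against a nonzero forcing term — the integrating-factor template applies directly.
- the exact-equation method: no potential function has this form as its differential, as written.
- a linear integrating factor: a fit — the right tool for this form.
- the homogeneous substitution — the ratio substitution does not collapse this equation.
- separation of variables — the two dependences do not factor apart.


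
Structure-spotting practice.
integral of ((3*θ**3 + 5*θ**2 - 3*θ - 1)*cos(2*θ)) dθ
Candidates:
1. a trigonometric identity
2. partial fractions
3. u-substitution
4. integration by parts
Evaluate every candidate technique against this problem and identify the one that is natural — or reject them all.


Best approach: integration by parts — a polynomial 3*θ**3 + 5*θ**2 - 3*θ - 1 against the kernel cos(2*θ) is the signature bounded-ladder case for integration by parts.
- a trigonometric identity — no identity rewrites this into an easier trigonometric form.
- partial fractions: the expression is not a ratio of polynomials that decomposes further.
- u-substitution — no subexpression of the integrand pairs with its own derivative as a factor — individual terms may offer their own substitutions, but any change of variable covering the whole integral would have to be constructed from outside the expression.
- integration by parts — yes — fits the structure here.


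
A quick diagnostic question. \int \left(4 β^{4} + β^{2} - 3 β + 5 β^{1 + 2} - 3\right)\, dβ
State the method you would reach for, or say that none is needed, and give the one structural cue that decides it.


Method: no special technique — the integrand is a sum of constant multiples of powers of β — integrate term by term.


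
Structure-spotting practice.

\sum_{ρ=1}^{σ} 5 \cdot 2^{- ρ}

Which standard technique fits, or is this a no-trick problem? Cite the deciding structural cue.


Technique: the geometric series formula — consecutive terms stand in a fixed index-free ratio — the geometric sum formula closes it.


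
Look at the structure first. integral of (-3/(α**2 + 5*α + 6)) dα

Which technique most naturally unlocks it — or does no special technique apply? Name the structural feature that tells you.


Method: partial fractions — with α**2 + 5*α + 6 factorable and the degree on top strictly smaller, simple-fraction decomposition is immediate.


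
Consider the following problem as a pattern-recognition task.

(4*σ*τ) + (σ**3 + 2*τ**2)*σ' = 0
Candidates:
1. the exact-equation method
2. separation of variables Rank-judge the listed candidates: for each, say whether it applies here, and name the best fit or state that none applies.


Verdict: the exact-equation method — checking ∂/∂σ of 4*σ*τ against ∂/∂τ of σ**3 + 2*τ**2: they match — the equation is exact as it stands.
- the exact-equation method: yes, a natural case for it.
- separation of variables — no algebra isolates the independent variable on one side and the unknown on the other.


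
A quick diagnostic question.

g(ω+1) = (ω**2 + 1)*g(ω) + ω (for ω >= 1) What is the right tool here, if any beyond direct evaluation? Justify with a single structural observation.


Technique: a summation factor — first-order, linear, moving coefficient ω**2 + 1: the discrete analogue of an integrating factor handles it.


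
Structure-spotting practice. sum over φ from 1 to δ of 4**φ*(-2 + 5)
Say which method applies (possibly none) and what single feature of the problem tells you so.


Technique: the geometric series formula — term-over-term division gives 4 every time — index-free ratio, geometric sum formula applies.


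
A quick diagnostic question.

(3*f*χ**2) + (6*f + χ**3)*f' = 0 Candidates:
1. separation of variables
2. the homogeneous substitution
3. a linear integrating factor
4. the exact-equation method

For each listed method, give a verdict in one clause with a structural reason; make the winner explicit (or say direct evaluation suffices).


Best approach: the exact-equation method — this form is already the differential of something: the matching mixed partials of 3*f*χ**2 and 6*f + χ**3 prove it.
- separation of variables — no division isolates the independent variable from the unknown.
- the homogeneous substitution: rescaling both variables together changes the slope, so no ratio substitution collapses it.
- a linear integrating factor — the unknown enters nonlinearly (through a power, a denominator, or a transcendental function), which the linear integrating-factor recipe cannot absorb as-is — any repair would come from a preliminary substitution, not the factor.
- the exact-equation method: applies; the problem has the shape this method handles.


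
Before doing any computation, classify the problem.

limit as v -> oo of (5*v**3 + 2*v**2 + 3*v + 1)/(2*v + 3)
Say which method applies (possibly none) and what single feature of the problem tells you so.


Method: dominant-term comparison — divide through by the highest power of v; every lower-order term dies and the dominant terms decide the limit. Differentiating the expression as a single quotient would eventually settle it as well; matching dominant growth settles it immediately.


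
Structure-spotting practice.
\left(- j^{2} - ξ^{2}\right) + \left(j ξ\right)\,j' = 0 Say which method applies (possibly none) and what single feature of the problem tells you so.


Best approach: the homogeneous substitution — scaling ξ and j together leaves the slope fixed — it depends only on j/ξ, so substitute the ratio. A Bernoulli substitution is a fair alternative on this equation directly; the homogeneous reading takes it as given.


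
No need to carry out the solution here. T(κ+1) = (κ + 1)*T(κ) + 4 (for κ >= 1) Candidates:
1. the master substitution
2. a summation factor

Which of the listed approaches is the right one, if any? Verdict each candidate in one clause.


Technique: a summation factor — with the index-dependent coefficient κ + 1, dividing by the cumulative product turns the left side into a pure difference.
- the master substitution — there is no divide-the-index recursive argument.
- a summation factor: yes, a natural case for it.


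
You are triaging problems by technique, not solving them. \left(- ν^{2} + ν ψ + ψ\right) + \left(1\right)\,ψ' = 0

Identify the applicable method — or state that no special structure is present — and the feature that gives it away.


Verdict: a linear integrating factor — the unknown enters only to the first power against a nonzero forcing term — the integrating-factor template applies directly.


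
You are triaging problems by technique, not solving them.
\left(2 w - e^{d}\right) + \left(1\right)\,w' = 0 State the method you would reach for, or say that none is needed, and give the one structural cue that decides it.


Method: a linear integrating factor — the equation is linear in w with coefficient 2; multiplying by the integrating factor exp(∫2) makes the left side a perfect derivative.


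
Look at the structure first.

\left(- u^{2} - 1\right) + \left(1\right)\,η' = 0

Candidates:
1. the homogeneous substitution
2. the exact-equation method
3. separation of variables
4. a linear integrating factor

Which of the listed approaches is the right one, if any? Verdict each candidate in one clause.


Best approach: no special technique — with η absent the equation is not coupled at all: direct integration in u.
- the homogeneous substitution: the ratio substitution does not collapse this equation.
- the exact-equation method: no dependence on the unknown anywhere: exactness is a label without content here.
- separation of variables — any separation here is vacuous (nothing depends on the unknown); direct integration is the honest label.
- a linear integrating factor — with the unknown absent the integrating factor is a formality; direct integration is the working structure.


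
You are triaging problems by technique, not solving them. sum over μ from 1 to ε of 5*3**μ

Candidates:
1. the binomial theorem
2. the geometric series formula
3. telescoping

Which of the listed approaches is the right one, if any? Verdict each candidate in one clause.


Best approach: the geometric series formula — the ratio of consecutive terms is the constant 3, independent of the index — a geometric sum.
- the binomial theorem — no binomial coefficients pair with matched powers.
- the geometric series formula: yes — fits the structure here.
- telescoping — computed from the summand as displayed, the partial sums build up without the pairwise collapse telescoping exploits.


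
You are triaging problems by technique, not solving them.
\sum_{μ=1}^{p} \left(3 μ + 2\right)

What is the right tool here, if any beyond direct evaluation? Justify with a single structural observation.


Technique: no special technique — constant-multiple powers of μ with no cancellation partners and no common ratio — use the standard power-sum formulas.


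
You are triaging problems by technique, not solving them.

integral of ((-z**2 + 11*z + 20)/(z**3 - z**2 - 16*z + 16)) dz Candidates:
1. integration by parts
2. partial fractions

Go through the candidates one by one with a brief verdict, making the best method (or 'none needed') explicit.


Verdict: partial fractions — the bottom factors while the top stays lower-degree — split into simple fractions and integrate piece by piece.
- integration by parts — no split into a nonconstant polynomial times one of the standard kernels — exp, sine, or cosine of a linear argument, or a logarithm — applies here.
- partial fractions: yes — fits the structure here.
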